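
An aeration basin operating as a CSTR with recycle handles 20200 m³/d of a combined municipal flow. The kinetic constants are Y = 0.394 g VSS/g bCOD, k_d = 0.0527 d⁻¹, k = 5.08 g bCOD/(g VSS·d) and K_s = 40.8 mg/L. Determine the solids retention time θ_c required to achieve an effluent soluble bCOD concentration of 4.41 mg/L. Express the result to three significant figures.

θ_c ≈ 7.02 d

At the target effluent, Y k S/(K_s+S) = 0.394×5.08×4.41/45.21 = 0.1952 d⁻¹.
θ_c = 1/(μ − k_d) = 1/(0.1952 − 0.0527) = 1/0.1425 = 7.016 d.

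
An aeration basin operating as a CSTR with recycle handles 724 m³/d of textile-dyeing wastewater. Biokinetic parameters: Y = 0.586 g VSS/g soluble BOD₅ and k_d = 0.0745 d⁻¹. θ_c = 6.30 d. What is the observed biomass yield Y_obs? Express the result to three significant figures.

Y_obs ≈ 0.399 g VSS/g soluble BOD₅

Correct the yield for decay: Y_obs = Y/(1 + k_d θ_c) = 0.586 / (1 + 0.0745 × 6.30) = 0.586 / 1.469 = 0.3988.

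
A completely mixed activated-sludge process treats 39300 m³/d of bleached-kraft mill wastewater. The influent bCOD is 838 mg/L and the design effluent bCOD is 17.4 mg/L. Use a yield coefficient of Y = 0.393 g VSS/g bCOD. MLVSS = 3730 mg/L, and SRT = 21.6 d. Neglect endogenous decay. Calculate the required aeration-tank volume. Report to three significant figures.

Biomass mass balance (decay neglected): V·X = Y·Q·(S₀ − S)·θ_c, so V = 0.393 × 39300 × (838 − 17.4) × 21.6 / 3730 = 73394 m³.

V ≈ 73400 m³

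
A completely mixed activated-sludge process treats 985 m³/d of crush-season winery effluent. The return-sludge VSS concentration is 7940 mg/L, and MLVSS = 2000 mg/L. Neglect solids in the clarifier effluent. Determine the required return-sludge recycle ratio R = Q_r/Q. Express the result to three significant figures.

Mass balance around the secondary clarifier (neglecting effluent solids): R = X / (X_r − X) = 2000 / (7940 − 2000) = 0.3367.

R ≈ 0.337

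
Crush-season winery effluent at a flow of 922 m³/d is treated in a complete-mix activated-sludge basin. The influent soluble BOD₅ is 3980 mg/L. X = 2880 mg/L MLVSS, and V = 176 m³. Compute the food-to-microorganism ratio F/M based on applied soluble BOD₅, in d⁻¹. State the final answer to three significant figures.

F/M ≈ 7.24 d⁻¹

F/M = applied load / biomass = Q·S₀/(V·X) = 922 × 3980 / (176.0 × 2880) = 7.240 d⁻¹.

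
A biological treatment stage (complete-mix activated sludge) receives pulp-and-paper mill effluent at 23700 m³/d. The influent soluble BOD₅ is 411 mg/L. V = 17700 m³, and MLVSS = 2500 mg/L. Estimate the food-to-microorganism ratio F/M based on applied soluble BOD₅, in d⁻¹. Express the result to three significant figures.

F/M ≈ 0.220 d⁻¹

F/M = applied load / biomass = Q·S₀/(V·X) = 23700 × 411 / (17700 × 2500) = 0.2201 d⁻¹.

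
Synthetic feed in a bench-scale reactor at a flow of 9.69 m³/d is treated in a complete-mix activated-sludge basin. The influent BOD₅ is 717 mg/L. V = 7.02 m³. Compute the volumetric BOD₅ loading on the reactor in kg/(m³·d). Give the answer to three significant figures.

L_v = Q S₀ / V = 9.69 × 717 × 10⁻³ / 7.020 = 0.9897 kg/(m³·d).

L_v ≈ 0.990 kg BOD₅/(m³·d)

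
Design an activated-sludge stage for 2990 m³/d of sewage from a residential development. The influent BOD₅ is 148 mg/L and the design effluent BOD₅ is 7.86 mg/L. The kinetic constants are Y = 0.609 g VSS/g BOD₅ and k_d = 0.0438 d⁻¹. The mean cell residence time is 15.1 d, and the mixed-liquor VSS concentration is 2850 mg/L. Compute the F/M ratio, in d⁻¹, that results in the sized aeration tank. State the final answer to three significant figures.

F/M ≈ 0.191 d⁻¹

From the SRT design equation V = Y Q (S₀−S) θ_c / [X (1 + k_d θ_c)] = 0.609 × 2990 × (148 − 7.86) × 15.1 / [2850 × (1 + 0.0438 × 15.1)] = 3.85×10^6 / 4735 = 813.8 m³.
F/M = Q·S₀ / (V·X) = 2990 × 148 / (813.8 × 2850) = 0.1908 g BOD₅·(g VSS·d)⁻¹.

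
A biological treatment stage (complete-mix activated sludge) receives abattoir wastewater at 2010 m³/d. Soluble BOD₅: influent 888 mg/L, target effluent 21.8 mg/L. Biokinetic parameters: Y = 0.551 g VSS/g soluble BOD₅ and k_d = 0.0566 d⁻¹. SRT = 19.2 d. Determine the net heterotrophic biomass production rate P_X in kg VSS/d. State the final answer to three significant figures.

Correct the yield for decay: Y_obs = Y/(1 + k_d θ_c) = 0.551 / (1 + 0.0566 × 19.2) = 0.551 / 2.087 = 0.2641.
Substrate removed = Q·(S₀ − S) = 2010 m³/d × (888 − 21.8) g/m³ = 1.74×10^6 g/d = 1741 kg/d.
P_X = Y_obs · Q(S₀ − S) = 0.2641 × 1741 = 459.7 kg VSS/d.

P_X ≈ 460 kg VSS/d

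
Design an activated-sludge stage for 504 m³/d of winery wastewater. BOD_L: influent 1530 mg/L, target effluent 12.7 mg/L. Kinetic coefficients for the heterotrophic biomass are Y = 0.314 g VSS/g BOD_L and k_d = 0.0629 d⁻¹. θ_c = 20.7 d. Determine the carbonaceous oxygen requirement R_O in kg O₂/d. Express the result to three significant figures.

Correct the yield for decay: Y_obs = Y/(1 + k_d θ_c) = 0.314 / (1 + 0.0629 × 20.7) = 0.314 / 2.302 = 0.1364.
ΔS = 1530 − 12.7 = 1517 mg/L, so the substrate removal rate is 504 × 1517/1000 = 764.7 kg BOD_L/d.
P_X = Y_obs·Q·(S₀ − S) = 0.1364 × 764.7 = 104.3 kg VSS/d.
R_O = Q·(S₀ − S) − 1.42·P_X = 764.7 − 1.42 × 104.3 = 616.6 kg O₂/d.

R_O ≈ 617 kg O₂/d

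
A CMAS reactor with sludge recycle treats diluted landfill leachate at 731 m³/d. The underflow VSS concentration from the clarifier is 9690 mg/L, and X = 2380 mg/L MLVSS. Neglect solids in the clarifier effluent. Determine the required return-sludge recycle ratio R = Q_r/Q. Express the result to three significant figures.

R ≈ 0.326

Mass balance around the secondary clarifier (neglecting effluent solids): R = X / (X_r − X) = 2380 / (9690 − 2380) = 0.3256.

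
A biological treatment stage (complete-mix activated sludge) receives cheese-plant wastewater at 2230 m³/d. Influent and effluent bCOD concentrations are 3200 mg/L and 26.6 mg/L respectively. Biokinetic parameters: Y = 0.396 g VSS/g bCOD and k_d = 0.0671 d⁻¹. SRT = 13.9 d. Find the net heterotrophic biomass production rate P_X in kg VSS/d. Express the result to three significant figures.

P_X ≈ 1450 kg VSS/d

The observed yield is Y_obs = Y/(1 + k_d·θ_c) = 0.396 / (1 + 0.0671 × 13.9) = 0.396 / 1.933 = 0.2049 g VSS per g bCOD removed.
Q·(S₀ − S) = 2230 × (3200 − 26.6) × 10⁻³ = 7077 kg/d removed.
Net biomass production P_X = Y_obs × Q·(S₀ − S) = 0.2049 × 7077 = 1450 kg VSS/d.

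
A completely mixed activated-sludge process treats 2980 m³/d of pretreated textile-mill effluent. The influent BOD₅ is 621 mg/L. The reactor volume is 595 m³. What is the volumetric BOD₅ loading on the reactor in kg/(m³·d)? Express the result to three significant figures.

L_v = Q S₀ / V = 2980 × 621 × 10⁻³ / 595.0 = 3.110 kg/(m³·d).

L_v ≈ 3.11 kg BOD₅/(m³·d)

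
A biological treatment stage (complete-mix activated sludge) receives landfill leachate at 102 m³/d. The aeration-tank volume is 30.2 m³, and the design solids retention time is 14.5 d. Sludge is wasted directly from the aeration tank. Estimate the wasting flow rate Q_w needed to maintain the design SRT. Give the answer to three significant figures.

Q_w ≈ 2.08 m³/d

With mixed-liquor wasting, θ_c = V/Q_w, so Q_w = V/θ_c = 30.20/14.5 = 2.083 m³/d.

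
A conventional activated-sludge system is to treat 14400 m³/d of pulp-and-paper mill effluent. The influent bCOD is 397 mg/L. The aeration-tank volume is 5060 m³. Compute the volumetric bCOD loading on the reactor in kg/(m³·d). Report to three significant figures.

L_v = Q S₀ / V = 14400 × 397 × 10⁻³ / 5060 = 1.130 kg/(m³·d).

L_v ≈ 1.13 kg bCOD/(m³·d)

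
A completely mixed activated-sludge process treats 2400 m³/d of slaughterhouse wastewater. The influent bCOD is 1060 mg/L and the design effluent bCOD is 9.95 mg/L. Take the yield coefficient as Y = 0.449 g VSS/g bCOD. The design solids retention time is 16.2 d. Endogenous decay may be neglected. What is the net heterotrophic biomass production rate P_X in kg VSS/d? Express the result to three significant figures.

No decay correction is needed, so Y_obs = Y = 0.449.
ΔS = 1060 − 9.95 = 1050 mg/L, so the substrate removal rate is 2400 × 1050/1000 = 2520 kg bCOD/d.
So the net sludge growth is P_X = 0.4490 × 2520 = 1132 kg VSS/d.

P_X ≈ 1130 kg VSS/d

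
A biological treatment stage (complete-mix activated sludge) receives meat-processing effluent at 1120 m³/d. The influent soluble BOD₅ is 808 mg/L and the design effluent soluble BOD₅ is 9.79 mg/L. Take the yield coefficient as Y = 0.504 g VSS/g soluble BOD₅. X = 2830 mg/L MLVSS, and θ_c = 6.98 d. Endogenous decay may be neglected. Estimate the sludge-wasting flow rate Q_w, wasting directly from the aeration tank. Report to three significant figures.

Q_w ≈ 159 m³/d

Biomass mass balance (decay neglected): V·X = Y·Q·(S₀ − S)·θ_c, so V = 0.504 × 1120 × (808 − 9.79) × 6.98 / 2830 = 1111 m³.
For wasting at MLVSS concentration, Q_w = V/θ_c = 1111/6.98 = 159.2 m³/d.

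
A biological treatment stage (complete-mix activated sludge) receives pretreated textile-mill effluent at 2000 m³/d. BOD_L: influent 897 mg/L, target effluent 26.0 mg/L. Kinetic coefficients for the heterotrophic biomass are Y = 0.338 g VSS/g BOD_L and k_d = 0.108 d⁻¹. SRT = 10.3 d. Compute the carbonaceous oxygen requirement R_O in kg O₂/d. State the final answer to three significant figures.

R_O ≈ 1350 kg O₂/d

Observed yield with endogenous decay: Y_obs = Y / (1 + k_d·θ_c) = 0.338 / (1 + 0.108 × 10.3) = 0.338 / 2.112 = 0.1600 g VSS/g BOD_L.
Mass of BOD_L removed per day: Q(S₀ − S) = 2000 × 871.0 g/m³ = 1742 kg/d.
P_X = Y_obs·Q·(S₀ − S) = 0.1600 × 1742 = 278.7 kg VSS/d.
Carbonaceous O₂ demand = substrate oxidised − cell-mass equivalent = 1742 − 1.42 × 278.7 = 1346 kg O₂/d.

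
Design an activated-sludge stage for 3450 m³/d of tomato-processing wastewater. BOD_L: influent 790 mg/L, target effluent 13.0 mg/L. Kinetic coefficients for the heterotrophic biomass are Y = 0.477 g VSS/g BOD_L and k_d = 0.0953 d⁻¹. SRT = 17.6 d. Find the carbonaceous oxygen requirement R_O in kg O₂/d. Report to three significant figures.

Y_obs = Y / (1 + k_d θ_c) = 0.477 / (1 + 0.0953 × 17.6) = 0.477 / 2.677 = 0.1782.
ΔS = 790 − 13.0 = 777.0 mg/L, so the substrate removal rate is 3450 × 777.0/1000 = 2681 kg BOD_L/d.
Biomass synthesised: P_X = Y_obs × 2681 = 477.6 kg VSS/d.
Carbonaceous O₂ demand = substrate oxidised − cell-mass equivalent = 2681 − 1.42 × 477.6 = 2002 kg O₂/d.

R_O ≈ 2000 kg O₂/d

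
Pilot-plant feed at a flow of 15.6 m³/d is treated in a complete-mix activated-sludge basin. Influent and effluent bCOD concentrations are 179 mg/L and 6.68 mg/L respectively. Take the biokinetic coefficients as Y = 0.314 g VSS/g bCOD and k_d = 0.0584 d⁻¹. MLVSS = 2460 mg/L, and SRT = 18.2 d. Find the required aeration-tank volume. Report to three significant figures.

From the SRT design equation V = Y Q (S₀−S) θ_c / [X (1 + k_d θ_c)] = 0.314 × 15.6 × (179 − 6.68) × 18.2 / [2460 × (1 + 0.0584 × 18.2)] = 1.54×10^4 / 5075 = 3.027 m³.

V ≈ 3.03 m³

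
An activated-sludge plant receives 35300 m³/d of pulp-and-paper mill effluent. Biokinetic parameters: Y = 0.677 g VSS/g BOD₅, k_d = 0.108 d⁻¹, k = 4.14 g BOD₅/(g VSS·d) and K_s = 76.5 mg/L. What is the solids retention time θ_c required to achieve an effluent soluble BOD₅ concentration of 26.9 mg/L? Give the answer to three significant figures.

At the target effluent, Y k S/(K_s+S) = 0.677×4.14×26.9/103.4 = 0.7292 d⁻¹.
Then 1/θ_c = μ − k_d = 0.7292 − 0.108 = 0.6212 d⁻¹, giving θ_c = 1.610 d.

θ_c ≈ 1.61 d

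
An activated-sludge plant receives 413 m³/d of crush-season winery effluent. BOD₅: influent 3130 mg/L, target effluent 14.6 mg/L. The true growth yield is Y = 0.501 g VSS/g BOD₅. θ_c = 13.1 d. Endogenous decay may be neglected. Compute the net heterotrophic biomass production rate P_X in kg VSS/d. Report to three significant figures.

P_X ≈ 645 kg VSS/d

Since k_d ≈ 0, Y_obs = Y = 0.501 g VSS/g BOD₅.
ΔS = 3130 − 14.6 = 3115 mg/L, so the substrate removal rate is 413 × 3115/1000 = 1287 kg BOD₅/d.
So the net sludge growth is P_X = 0.5010 × 1287 = 644.6 kg VSS/d.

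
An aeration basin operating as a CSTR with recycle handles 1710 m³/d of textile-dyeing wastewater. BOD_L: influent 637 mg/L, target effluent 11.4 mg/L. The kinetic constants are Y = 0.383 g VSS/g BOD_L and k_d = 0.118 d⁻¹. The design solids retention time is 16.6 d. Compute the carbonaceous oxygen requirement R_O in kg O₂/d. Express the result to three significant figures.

R_O ≈ 873 kg O₂/d

Y_obs = Y / (1 + k_d θ_c) = 0.383 / (1 + 0.118 × 16.6) = 0.383 / 2.959 = 0.1294.
ΔS = 637 − 11.4 = 625.6 mg/L, so the substrate removal rate is 1710 × 625.6/1000 = 1070 kg BOD_L/d.
Biomass synthesised: P_X = Y_obs × 1070 = 138.5 kg VSS/d.
Carbonaceous O₂ demand = substrate oxidised − cell-mass equivalent = 1070 − 1.42 × 138.5 = 873.1 kg O₂/d.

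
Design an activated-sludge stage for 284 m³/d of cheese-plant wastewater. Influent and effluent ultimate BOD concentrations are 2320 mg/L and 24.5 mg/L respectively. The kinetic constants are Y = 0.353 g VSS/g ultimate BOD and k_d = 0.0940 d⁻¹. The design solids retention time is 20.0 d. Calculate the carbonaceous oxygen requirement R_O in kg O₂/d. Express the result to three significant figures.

Y_obs = Y / (1 + k_d θ_c) = 0.353 / (1 + 0.0940 × 20.0) = 0.353 / 2.880 = 0.1226.
Q·(S₀ − S) = 284 × (2320 − 24.5) × 10⁻³ = 651.9 kg/d removed.
Biomass synthesised: P_X = Y_obs × 651.9 = 79.91 kg VSS/d.
Carbonaceous O₂ demand = substrate oxidised − cell-mass equivalent = 651.9 − 1.42 × 79.91 = 538.5 kg O₂/d.

R_O ≈ 538 kg O₂/d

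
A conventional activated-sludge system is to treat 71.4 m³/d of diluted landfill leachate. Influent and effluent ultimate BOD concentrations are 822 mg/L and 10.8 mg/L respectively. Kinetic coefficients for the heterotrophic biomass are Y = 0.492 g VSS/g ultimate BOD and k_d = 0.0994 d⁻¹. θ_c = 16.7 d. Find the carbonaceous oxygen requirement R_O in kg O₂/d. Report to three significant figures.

R_O ≈ 42.7 kg O₂/d

Y_obs = Y / (1 + k_d θ_c) = 0.492 / (1 + 0.0994 × 16.7) = 0.492 / 2.660 = 0.1850.
Q·(S₀ − S) = 71.4 × (822 − 10.8) × 10⁻³ = 57.92 kg/d removed.
P_X = Y_obs·Q·(S₀ − S) = 0.1850 × 57.92 = 10.71 kg VSS/d.
R_O = Q·(S₀ − S) − 1.42·P_X = 57.92 − 1.42 × 10.71 = 42.71 kg O₂/d.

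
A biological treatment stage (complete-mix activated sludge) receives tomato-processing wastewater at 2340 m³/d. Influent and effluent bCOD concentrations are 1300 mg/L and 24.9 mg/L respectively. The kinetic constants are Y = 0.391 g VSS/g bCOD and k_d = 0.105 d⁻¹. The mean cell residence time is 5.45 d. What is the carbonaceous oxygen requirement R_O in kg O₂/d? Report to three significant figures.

R_O ≈ 1930 kg O₂/d

Observed yield with endogenous decay: Y_obs = Y / (1 + k_d·θ_c) = 0.391 / (1 + 0.105 × 5.45) = 0.391 / 1.572 = 0.2487 g VSS/g bCOD.
Q·(S₀ − S) = 2340 × (1300 − 24.9) × 10⁻³ = 2984 kg/d removed.
Biomass synthesised: P_X = Y_obs × 2984 = 742.0 kg VSS/d.
Carbonaceous O₂ demand = substrate oxidised − cell-mass equivalent = 2984 − 1.42 × 742.0 = 1930 kg O₂/d.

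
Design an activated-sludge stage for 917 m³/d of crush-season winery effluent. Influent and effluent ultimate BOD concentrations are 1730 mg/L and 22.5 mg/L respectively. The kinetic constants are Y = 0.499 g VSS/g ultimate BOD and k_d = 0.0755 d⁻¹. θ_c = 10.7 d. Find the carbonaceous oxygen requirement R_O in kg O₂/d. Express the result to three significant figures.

R_O ≈ 952 kg O₂/d

Y_obs = Y / (1 + k_d θ_c) = 0.499 / (1 + 0.0755 × 10.7) = 0.499 / 1.808 = 0.2760.
Substrate removed = Q·(S₀ − S) = 917 m³/d × (1730 − 22.5) g/m³ = 1.57×10^6 g/d = 1566 kg/d.
P_X = Y_obs·Q·(S₀ − S) = 0.2760 × 1566 = 432.2 kg VSS/d.
R_O = Q·ΔS − 1.42 P_X = 1566 − 613.7 = 952.1 kg O₂/d.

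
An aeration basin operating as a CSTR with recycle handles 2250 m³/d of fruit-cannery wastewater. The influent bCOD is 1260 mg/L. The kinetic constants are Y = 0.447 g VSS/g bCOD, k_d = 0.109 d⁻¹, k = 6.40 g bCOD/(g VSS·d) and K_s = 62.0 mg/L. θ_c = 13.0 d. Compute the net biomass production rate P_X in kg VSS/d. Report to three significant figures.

P_X ≈ 523 kg VSS/d

For a completely mixed reactor with recycle the Lawrence–McCarty relation gives S = K_s·(1 + k_d·θ_c) / [θ_c·(Y·k − k_d) − 1] = 62.0 × (1 + 0.109 × 13.0) / [13.0 × (0.447 × 6.40 − 0.109) − 1] = 149.9 / 34.77 = 4.309 mg/L.
Correct the yield for decay: Y_obs = Y/(1 + k_d θ_c) = 0.447 / (1 + 0.109 × 13.0) = 0.447 / 2.417 = 0.1849.
Q·(S₀ − S) = 2250 × (1260 − 4.31) × 10⁻³ = 2825 kg/d removed.
P_X = Y_obs · Q(S₀ − S) = 0.1849 × 2825 = 522.5 kg VSS/d.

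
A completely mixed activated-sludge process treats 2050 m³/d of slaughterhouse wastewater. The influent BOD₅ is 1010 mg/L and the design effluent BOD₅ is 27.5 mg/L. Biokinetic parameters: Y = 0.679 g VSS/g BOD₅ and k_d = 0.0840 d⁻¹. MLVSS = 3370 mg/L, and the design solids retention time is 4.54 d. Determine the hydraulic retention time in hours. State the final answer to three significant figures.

τ ≈ 15.6 h

From the SRT design equation V = Y Q (S₀−S) θ_c / [X (1 + k_d θ_c)] = 0.679 × 2050 × (1010 − 27.5) × 4.54 / [3370 × (1 + 0.0840 × 4.54)] = 6.21×10^6 / 4655 = 1334 m³.
τ = V/Q = 1334/2050 = 0.6506 d, or 15.61 h.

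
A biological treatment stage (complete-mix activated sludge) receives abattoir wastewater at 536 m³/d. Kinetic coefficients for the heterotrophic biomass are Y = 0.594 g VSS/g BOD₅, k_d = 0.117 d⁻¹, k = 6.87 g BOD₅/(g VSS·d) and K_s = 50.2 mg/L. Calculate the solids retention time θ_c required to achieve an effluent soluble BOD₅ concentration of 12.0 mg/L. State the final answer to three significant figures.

θ_c ≈ 1.49 d

Specific growth rate at S = 12.0 mg/L: μ = YkS/(K_s+S) = 0.594·6.87·12.0/(50.2+12.0) = 0.7873 d⁻¹.
1/θ_c = 0.7873 − 0.117 = 0.6703 d⁻¹, so θ_c = 1.492 d.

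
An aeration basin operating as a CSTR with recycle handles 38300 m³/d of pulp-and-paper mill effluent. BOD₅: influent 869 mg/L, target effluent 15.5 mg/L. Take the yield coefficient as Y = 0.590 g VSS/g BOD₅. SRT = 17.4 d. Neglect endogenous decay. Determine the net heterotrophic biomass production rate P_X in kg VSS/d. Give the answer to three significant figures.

P_X ≈ 19300 kg VSS/d

Since k_d ≈ 0, Y_obs = Y = 0.590 g VSS/g BOD₅.
Substrate removed = Q·(S₀ − S) = 38300 m³/d × (869 − 15.5) g/m³ = 3.27×10^7 g/d = 32689 kg/d.
P_X = Y_obs · Q(S₀ − S) = 0.5900 × 32689 = 19287 kg VSS/d.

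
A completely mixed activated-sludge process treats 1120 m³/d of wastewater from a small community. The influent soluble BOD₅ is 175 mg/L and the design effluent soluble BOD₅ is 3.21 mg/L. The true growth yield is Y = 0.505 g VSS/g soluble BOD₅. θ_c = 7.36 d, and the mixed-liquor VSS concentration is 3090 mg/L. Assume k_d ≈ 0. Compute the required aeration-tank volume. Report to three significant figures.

V·X = Y·Q·ΔS·θ_c gives V = 0.505 × 1120 × (175 − 3.21) × 7.36 / 3090 = 231.4 m³.

V ≈ 231 m³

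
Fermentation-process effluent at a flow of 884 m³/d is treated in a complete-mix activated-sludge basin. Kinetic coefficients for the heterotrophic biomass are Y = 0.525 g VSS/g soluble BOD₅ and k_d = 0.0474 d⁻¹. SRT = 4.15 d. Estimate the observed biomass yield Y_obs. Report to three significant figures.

Y_obs ≈ 0.439 g VSS/g soluble BOD₅

Y_obs = Y / (1 + k_d θ_c) = 0.525 / (1 + 0.0474 × 4.15) = 0.525 / 1.197 = 0.4387.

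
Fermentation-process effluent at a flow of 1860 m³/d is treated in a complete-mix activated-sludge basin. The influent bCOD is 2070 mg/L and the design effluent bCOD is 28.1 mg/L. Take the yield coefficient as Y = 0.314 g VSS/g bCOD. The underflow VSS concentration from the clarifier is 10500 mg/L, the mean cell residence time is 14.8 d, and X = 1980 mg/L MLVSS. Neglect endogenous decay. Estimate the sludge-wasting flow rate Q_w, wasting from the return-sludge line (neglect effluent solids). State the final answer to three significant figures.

Q_w ≈ 114 m³/d

Biomass mass balance (decay neglected): V·X = Y·Q·(S₀ − S)·θ_c, so V = 0.314 × 1860 × (2070 − 28.1) × 14.8 / 1980 = 8914 m³.
θ_c = V·X/(Q_w·X_r) when wasting from the recycle, so Q_w = V·X/(θ_c·X_r) = 8914 × 1980 / (14.8 × 10500) = 113.6 m³/d.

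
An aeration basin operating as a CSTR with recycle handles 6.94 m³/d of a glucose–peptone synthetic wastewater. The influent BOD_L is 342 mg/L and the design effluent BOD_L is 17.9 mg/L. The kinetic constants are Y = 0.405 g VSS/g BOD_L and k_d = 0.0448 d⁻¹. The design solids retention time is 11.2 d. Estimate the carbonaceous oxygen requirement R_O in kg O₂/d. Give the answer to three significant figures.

R_O ≈ 1.39 kg O₂/d

Correct the yield for decay: Y_obs = Y/(1 + k_d θ_c) = 0.405 / (1 + 0.0448 × 11.2) = 0.405 / 1.502 = 0.2697.
ΔS = 342 − 17.9 = 324.1 mg/L, so the substrate removal rate is 6.94 × 324.1/1000 = 2.249 kg BOD_L/d.
P_X = Y_obs·Q·(S₀ − S) = 0.2697 × 2.249 = 0.6066 kg VSS/d.
R_O = Q·(S₀ − S) − 1.42·P_X = 2.249 − 1.42 × 0.6066 = 1.388 kg O₂/d.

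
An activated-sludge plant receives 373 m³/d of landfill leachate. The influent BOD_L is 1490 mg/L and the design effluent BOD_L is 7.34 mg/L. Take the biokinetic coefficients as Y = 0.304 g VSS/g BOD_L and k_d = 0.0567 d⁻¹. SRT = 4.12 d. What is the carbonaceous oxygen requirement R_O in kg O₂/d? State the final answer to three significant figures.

R_O ≈ 360 kg O₂/d

Observed yield with endogenous decay: Y_obs = Y / (1 + k_d·θ_c) = 0.304 / (1 + 0.0567 × 4.12) = 0.304 / 1.234 = 0.2464 g VSS/g BOD_L.
Substrate removed = Q·(S₀ − S) = 373 m³/d × (1490 − 7.34) g/m³ = 5.53×10^5 g/d = 553.0 kg/d.
Net sludge production P_X = 0.2464 × 553.0 = 136.3 kg VSS/d.
R_O = Q·ΔS − 1.42 P_X = 553.0 − 193.5 = 359.5 kg O₂/d.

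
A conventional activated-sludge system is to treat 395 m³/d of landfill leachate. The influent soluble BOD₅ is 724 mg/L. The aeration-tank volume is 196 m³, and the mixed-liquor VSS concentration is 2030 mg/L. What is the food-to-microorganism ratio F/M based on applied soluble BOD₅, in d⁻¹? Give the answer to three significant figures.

F/M ≈ 0.719 d⁻¹

Food-to-microorganism ratio F/M = Q S₀ / (V X) = 395 × 724 / (196.0 × 2030) = 0.7188 d⁻¹.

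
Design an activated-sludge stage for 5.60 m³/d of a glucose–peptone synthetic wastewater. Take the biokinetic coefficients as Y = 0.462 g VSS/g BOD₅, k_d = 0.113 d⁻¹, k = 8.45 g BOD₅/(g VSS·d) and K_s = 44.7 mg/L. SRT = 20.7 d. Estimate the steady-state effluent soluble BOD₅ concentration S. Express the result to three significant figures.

S ≈ 1.93 mg/L

Effluent substrate depends only on kinetics and SRT: S = K_s(1 + k_d θ_c) / [θ_c(Yk − k_d) − 1] = 44.7 × (1 + 0.113 × 20.7) / [20.7 × (0.462 × 8.45 − 0.113) − 1] = 149.3 / 77.47 = 1.927 mg/L.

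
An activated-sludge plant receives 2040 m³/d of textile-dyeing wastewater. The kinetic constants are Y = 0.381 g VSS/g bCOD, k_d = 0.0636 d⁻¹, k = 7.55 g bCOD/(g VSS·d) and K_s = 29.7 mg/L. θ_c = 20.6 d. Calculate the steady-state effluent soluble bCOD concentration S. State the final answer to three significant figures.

S ≈ 1.20 mg/L

From the Monod/SRT balance for a CMAS, S = K_s·(1+k_d θ_c)/[θ_c·(Y k − k_d) − 1] = 29.7 × (1 + 0.0636 × 20.6) / [20.6 × (0.381 × 7.55 − 0.0636) − 1] = 68.61 / 56.95 = 1.205 mg/L.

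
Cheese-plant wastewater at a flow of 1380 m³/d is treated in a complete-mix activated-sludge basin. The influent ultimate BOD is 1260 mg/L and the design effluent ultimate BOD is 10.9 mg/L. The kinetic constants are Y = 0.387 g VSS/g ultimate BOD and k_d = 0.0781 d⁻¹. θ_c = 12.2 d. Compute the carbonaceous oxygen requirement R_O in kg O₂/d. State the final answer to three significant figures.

R_O ≈ 1240 kg O₂/d

Observed yield with endogenous decay: Y_obs = Y / (1 + k_d·θ_c) = 0.387 / (1 + 0.0781 × 12.2) = 0.387 / 1.953 = 0.1982 g VSS/g ultimate BOD.
Q·(S₀ − S) = 1380 × (1260 − 10.9) × 10⁻³ = 1724 kg/d removed.
Net sludge production P_X = 0.1982 × 1724 = 341.6 kg VSS/d.
R_O = Q·(S₀ − S) − 1.42·P_X = 1724 − 1.42 × 341.6 = 1239 kg O₂/d.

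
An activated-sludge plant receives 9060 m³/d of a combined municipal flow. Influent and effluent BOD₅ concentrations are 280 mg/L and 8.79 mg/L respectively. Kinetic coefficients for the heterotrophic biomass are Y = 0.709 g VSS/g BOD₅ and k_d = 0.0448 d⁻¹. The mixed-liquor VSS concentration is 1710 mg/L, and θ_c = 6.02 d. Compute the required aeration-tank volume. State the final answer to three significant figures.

Steady-state biomass mass balance: V·X·(1 + k_d·θ_c) = Y·Q·(S₀ − S)·θ_c, so V = 0.709 × 9060 × (280 − 8.79) × 6.02 / [1710 × (1 + 0.0448 × 6.02)] = 1.05×10^7 / 2171 = 4830 m³.

V ≈ 4830 m³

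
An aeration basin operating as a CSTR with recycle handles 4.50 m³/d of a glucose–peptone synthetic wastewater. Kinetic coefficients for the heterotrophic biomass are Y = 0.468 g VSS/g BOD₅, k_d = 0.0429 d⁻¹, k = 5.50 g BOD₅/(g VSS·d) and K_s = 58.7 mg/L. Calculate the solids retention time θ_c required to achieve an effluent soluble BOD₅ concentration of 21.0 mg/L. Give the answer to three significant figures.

Specific growth rate at S = 21.0 mg/L: μ = YkS/(K_s+S) = 0.468·5.50·21.0/(58.7+21.0) = 0.6782 d⁻¹.
Then 1/θ_c = μ − k_d = 0.6782 − 0.0429 = 0.6353 d⁻¹, giving θ_c = 1.574 d.

θ_c ≈ 1.57 d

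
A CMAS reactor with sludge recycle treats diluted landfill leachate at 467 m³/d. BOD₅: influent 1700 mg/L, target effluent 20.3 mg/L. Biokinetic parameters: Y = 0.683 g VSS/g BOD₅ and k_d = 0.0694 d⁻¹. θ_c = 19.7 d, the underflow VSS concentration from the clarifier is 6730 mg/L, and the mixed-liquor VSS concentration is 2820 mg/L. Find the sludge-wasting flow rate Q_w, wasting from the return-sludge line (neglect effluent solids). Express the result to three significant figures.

Q_w ≈ 33.6 m³/d

Steady-state biomass mass balance: V·X·(1 + k_d·θ_c) = Y·Q·(S₀ − S)·θ_c, so V = 0.683 × 467 × (1700 − 20.3) × 19.7 / [2820 × (1 + 0.0694 × 19.7)] = 1.06×10^7 / 6675 = 1581 m³.
θ_c = V·X/(Q_w·X_r) when wasting from the recycle, so Q_w = V·X/(θ_c·X_r) = 1581 × 2820 / (19.7 × 6730) = 33.63 m³/d.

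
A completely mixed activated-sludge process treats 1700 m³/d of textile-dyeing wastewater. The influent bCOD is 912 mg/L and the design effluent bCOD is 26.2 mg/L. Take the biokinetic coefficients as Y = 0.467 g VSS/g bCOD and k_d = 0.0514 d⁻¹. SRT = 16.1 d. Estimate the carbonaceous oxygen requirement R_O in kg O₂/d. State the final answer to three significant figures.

Observed yield with endogenous decay: Y_obs = Y / (1 + k_d·θ_c) = 0.467 / (1 + 0.0514 × 16.1) = 0.467 / 1.828 = 0.2555 g VSS/g bCOD.
ΔS = 912 − 26.2 = 885.8 mg/L, so the substrate removal rate is 1700 × 885.8/1000 = 1506 kg bCOD/d.
Net sludge production P_X = 0.2555 × 1506 = 384.8 kg VSS/d.
R_O = Q·(S₀ − S) − 1.42·P_X = 1506 − 1.42 × 384.8 = 959.4 kg O₂/d.

R_O ≈ 959 kg O₂/d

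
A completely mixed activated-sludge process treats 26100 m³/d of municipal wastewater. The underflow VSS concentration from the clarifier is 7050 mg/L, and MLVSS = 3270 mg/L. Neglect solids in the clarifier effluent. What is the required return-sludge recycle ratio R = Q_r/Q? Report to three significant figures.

Solids balance on the clarifier gives (1+R)X = R·X_r, so R = X/(X_r − X) = 3270 / (7050 − 3270) = 0.8651.

R ≈ 0.865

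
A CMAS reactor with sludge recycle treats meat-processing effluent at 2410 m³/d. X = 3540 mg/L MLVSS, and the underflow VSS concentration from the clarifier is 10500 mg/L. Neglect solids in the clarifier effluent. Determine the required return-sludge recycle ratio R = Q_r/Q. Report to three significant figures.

R = Q_r/Q = X/(X_r − X) = 3540 / (10500 − 3540) = 0.5086.

R ≈ 0.509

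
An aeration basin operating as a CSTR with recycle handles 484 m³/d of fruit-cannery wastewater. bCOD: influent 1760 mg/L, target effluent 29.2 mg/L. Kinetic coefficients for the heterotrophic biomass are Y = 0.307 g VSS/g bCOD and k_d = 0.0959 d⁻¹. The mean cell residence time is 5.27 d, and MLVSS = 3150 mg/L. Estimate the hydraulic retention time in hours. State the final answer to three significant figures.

τ ≈ 14.2 h

From the SRT design equation V = Y Q (S₀−S) θ_c / [X (1 + k_d θ_c)] = 0.307 × 484 × (1760 − 29.2) × 5.27 / [3150 × (1 + 0.0959 × 5.27)] = 1.36×10^6 / 4742 = 285.8 m³.
Hydraulic retention time τ = V/Q = 285.8 / 484 = 0.5905 d = 14.17 h.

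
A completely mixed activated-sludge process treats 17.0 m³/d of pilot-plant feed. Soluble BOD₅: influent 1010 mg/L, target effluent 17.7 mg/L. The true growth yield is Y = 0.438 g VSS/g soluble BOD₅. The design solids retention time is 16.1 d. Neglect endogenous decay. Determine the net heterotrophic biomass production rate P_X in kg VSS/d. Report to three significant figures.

With endogenous decay neglected, the observed yield equals the true yield: Y_obs = Y = 0.438 g VSS/g soluble BOD₅.
Mass of soluble BOD₅ removed per day: Q(S₀ − S) = 17.0 × 992.3 g/m³ = 16.87 kg/d.
Net biomass production P_X = Y_obs × Q·(S₀ − S) = 0.4380 × 16.87 = 7.389 kg VSS/d.

P_X ≈ 7.39 kg VSS/d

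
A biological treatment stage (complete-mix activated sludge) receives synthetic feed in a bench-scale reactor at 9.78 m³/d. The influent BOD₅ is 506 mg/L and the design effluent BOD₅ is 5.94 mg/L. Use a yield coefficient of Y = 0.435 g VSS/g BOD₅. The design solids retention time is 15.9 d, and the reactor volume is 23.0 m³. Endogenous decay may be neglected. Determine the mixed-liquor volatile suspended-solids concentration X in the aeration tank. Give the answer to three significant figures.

X ≈ 1470 mg/L

Without decay, X = Y Q (S₀−S) θ_c / V = 0.435 × 9.78 × (506 − 5.94) × 15.9 / 23.0 = 1471 mg/L.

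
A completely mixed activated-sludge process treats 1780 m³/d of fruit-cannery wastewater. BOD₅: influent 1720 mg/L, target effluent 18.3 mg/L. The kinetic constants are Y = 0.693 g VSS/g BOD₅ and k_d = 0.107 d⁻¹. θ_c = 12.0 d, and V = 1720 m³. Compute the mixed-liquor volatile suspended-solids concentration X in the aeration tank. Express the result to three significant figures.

X = Y·Q·ΔS·θ_c / [V·(1 + k_d θ_c)] = 0.693 × 1780 × (1720 − 18.3) × 12.0 / [1720 × (1 + 0.107 × 12.0)] = 6412 mg/L.

X ≈ 6410 mg/L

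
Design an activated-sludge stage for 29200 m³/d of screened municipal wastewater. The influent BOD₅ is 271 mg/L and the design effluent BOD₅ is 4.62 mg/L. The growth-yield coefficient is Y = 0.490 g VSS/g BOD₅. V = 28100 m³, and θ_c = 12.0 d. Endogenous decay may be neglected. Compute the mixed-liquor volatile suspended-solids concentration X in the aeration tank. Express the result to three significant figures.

From V·X = Y·Q·(S₀ − S)·θ_c (decay neglected): X = 0.490 × 29200 × (271 − 4.62) × 12.0 / 28100 = 1628 mg/L.

X ≈ 1630 mg/L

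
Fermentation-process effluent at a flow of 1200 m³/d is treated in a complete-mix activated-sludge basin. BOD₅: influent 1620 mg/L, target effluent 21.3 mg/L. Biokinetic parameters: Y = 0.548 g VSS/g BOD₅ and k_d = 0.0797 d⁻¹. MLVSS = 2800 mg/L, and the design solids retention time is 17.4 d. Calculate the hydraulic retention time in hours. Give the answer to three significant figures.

τ ≈ 54.7 h

Steady-state biomass mass balance: V·X·(1 + k_d·θ_c) = Y·Q·(S₀ − S)·θ_c, so V = 0.548 × 1200 × (1620 − 21.3) × 17.4 / [2800 × (1 + 0.0797 × 17.4)] = 1.83×10^7 / 6683 = 2737 m³.
Hydraulic retention time τ = V/Q = 2737 / 1200 = 2.281 d = 54.74 h.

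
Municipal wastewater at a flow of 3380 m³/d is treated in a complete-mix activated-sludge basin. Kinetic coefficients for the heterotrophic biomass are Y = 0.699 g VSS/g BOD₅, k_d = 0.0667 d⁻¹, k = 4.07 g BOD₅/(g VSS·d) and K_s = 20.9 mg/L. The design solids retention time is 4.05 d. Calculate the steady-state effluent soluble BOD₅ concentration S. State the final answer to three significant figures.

S ≈ 2.59 mg/L

For a completely mixed reactor with recycle the Lawrence–McCarty relation gives S = K_s·(1 + k_d·θ_c) / [θ_c·(Y·k − k_d) − 1] = 20.9 × (1 + 0.0667 × 4.05) / [4.05 × (0.699 × 4.07 − 0.0667) − 1] = 26.55 / 10.25 = 2.589 mg/L.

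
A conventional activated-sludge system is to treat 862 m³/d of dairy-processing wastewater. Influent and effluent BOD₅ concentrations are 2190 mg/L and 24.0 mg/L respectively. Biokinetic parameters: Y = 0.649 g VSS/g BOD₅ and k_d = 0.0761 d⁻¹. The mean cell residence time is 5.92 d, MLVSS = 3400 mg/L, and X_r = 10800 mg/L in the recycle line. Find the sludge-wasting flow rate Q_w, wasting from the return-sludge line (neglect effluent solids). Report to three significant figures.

From the SRT design equation V = Y Q (S₀−S) θ_c / [X (1 + k_d θ_c)] = 0.649 × 862 × (2190 − 24.0) × 5.92 / [3400 × (1 + 0.0761 × 5.92)] = 7.17×10^6 / 4932 = 1455 m³.
θ_c = V·X/(Q_w·X_r) when wasting from the recycle, so Q_w = V·X/(θ_c·X_r) = 1455 × 3400 / (5.92 × 10800) = 77.35 m³/d.

Q_w ≈ 77.4 m³/d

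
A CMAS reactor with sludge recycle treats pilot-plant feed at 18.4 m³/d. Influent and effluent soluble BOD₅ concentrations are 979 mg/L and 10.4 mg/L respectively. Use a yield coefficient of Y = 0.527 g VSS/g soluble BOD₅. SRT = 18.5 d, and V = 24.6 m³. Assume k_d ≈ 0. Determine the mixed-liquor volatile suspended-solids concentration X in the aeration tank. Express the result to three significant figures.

Without decay, X = Y Q (S₀−S) θ_c / V = 0.527 × 18.4 × (979 − 10.4) × 18.5 / 24.6 = 7063 mg/L.

X ≈ 7060 mg/L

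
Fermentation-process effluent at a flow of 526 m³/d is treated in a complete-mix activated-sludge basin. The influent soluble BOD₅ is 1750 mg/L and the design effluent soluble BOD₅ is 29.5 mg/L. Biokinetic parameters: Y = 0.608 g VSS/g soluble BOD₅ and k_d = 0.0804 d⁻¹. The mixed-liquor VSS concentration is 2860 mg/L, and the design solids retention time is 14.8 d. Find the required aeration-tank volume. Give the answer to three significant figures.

Steady-state biomass mass balance: V·X·(1 + k_d·θ_c) = Y·Q·(S₀ − S)·θ_c, so V = 0.608 × 526 × (1750 − 29.5) × 14.8 / [2860 × (1 + 0.0804 × 14.8)] = 8.14×10^6 / 6263 = 1300 m³.

V ≈ 1300 m³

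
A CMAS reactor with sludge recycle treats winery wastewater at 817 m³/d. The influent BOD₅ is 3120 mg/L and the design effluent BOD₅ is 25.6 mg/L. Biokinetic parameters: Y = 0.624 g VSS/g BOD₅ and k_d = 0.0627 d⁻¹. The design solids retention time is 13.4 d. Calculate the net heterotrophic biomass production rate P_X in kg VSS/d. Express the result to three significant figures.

Correct the yield for decay: Y_obs = Y/(1 + k_d θ_c) = 0.624 / (1 + 0.0627 × 13.4) = 0.624 / 1.840 = 0.3391.
Mass of BOD₅ removed per day: Q(S₀ − S) = 817 × 3094 g/m³ = 2528 kg/d.
P_X = Y_obs · Q(S₀ − S) = 0.3391 × 2528 = 857.3 kg VSS/d.

P_X ≈ 857 kg VSS/d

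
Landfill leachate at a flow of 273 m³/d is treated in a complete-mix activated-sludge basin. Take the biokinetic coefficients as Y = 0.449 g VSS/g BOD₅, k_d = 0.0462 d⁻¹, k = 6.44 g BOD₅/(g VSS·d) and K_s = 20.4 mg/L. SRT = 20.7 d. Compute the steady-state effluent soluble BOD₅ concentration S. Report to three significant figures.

From the Monod/SRT balance for a CMAS, S = K_s·(1+k_d θ_c)/[θ_c·(Y k − k_d) − 1] = 20.4 × (1 + 0.0462 × 20.7) / [20.7 × (0.449 × 6.44 − 0.0462) − 1] = 39.91 / 57.90 = 0.6893 mg/L.

S ≈ 0.689 mg/L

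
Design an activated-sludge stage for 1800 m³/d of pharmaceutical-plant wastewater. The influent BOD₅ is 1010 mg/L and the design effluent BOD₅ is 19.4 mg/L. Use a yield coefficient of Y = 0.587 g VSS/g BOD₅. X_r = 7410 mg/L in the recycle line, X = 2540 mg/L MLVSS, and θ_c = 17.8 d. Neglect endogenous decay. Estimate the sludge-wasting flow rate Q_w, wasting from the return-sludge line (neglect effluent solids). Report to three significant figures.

With k_d = 0 the design equation reduces to V = Y Q (S₀−S) θ_c / X = 0.587 × 1800 × (1010 − 19.4) × 17.8 / 2540 = 7335 m³.
Q_w = (V·X)/(θ_c X_r) = 7335 × 2540 / (17.8 × 7410) = 141.3 m³/d.

Q_w ≈ 141 m³/d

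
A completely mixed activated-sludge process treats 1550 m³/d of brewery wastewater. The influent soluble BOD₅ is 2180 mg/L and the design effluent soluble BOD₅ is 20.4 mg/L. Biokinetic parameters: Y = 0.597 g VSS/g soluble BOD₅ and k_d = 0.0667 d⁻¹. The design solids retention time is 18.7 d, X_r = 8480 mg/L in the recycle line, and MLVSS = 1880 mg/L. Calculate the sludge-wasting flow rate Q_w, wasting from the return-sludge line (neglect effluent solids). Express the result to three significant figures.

Q_w ≈ 105 m³/d

From the SRT design equation V = Y Q (S₀−S) θ_c / [X (1 + k_d θ_c)] = 0.597 × 1550 × (2180 − 20.4) × 18.7 / [1880 × (1 + 0.0667 × 18.7)] = 3.74×10^7 / 4225 = 8845 m³.
θ_c = V·X/(Q_w·X_r) when wasting from the recycle, so Q_w = V·X/(θ_c·X_r) = 8845 × 1880 / (18.7 × 8480) = 104.9 m³/d.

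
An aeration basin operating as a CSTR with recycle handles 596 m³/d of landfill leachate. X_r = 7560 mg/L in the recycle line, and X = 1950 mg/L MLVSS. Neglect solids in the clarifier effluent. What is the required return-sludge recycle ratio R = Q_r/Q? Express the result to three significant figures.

Mass balance around the secondary clarifier (neglecting effluent solids): R = X / (X_r − X) = 1950 / (7560 − 1950) = 0.3476.

R ≈ 0.348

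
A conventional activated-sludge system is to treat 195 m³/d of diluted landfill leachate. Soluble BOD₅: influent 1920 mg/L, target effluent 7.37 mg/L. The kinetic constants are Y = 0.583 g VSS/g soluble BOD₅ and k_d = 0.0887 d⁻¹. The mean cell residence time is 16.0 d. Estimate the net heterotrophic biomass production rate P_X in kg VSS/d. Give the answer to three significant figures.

Y_obs = Y / (1 + k_d θ_c) = 0.583 / (1 + 0.0887 × 16.0) = 0.583 / 2.419 = 0.2410.
Mass of soluble BOD₅ removed per day: Q(S₀ − S) = 195 × 1913 g/m³ = 373.0 kg/d.
Biomass produced: P_X = Y_obs·Q·ΔS = 0.2410 × 373.0 ≈ 89.88 kg VSS/d.

P_X ≈ 89.9 kg VSS/d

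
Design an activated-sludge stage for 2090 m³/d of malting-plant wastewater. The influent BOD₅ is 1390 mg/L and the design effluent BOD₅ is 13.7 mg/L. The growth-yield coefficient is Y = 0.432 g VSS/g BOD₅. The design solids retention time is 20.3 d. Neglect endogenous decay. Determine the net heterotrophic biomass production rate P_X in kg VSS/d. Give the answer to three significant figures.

P_X ≈ 1240 kg VSS/d

No decay correction is needed, so Y_obs = Y = 0.432.
Substrate removed = Q·(S₀ − S) = 2090 m³/d × (1390 − 13.7) g/m³ = 2.88×10^6 g/d = 2876 kg/d.
P_X = Y_obs · Q(S₀ − S) = 0.4320 × 2876 = 1243 kg VSS/d.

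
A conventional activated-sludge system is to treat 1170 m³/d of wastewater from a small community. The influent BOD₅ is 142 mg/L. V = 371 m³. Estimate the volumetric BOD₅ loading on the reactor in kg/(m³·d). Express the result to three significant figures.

Applied BOD₅ load per unit volume = Q·S₀/V = (1170 × 142/1000)/371.0 = 0.4478 kg BOD₅·m⁻³·d⁻¹.

L_v ≈ 0.448 kg BOD₅/(m³·d)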